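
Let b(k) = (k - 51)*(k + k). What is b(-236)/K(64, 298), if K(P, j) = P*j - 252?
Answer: 33866/4705 ≈ 7.1979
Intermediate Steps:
K(P, j) = -252 + P*j
b(k) = 2*k*(-51 + k) (b(k) = (-51 + k)*(2*k) = 2*k*(-51 + k))
b(-236)/K(64, 298) = (2*(-236)*(-51 - 236))/(-252 + 64*298) = (2*(-236)*(-287))/(-252 + 19072) = 135464/18820 = 135464*(1/18820) = 33866/4705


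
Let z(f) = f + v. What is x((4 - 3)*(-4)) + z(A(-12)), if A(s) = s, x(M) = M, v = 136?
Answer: 120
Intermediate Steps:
z(f) = 136 + f (z(f) = f + 136 = 136 + f)
x((4 - 3)*(-4)) + z(A(-12)) = (4 - 3)*(-4) + (136 - 12) = 1*(-4) + 124 = -4 + 124 = 120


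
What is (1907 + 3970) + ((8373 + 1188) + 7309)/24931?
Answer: 146536357/24931 ≈ 5877.7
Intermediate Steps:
(1907 + 3970) + ((8373 + 1188) + 7309)/24931 = 5877 + (9561 + 7309)*(1/24931) = 5877 + 16870*(1/24931) = 5877 + 16870/24931 = 146536357/24931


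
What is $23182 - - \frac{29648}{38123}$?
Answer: $\frac{883797034}{38123} \approx 23183.0$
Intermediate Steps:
$23182 - - \frac{29648}{38123} = 23182 + \frac{29648}{38123} = \frac{883797034}{38123}$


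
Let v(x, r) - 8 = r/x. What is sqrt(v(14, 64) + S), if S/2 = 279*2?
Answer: 10*sqrt(553)/7 ≈ 33.594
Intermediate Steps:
v(x, r) = 8 + r/x
S = 1116 (S = 2*(279*2) = 2*558 = 1116)
sqrt(v(14, 64) + S) = sqrt((8 + 64/14) + 1116) = sqrt((8 + 64*(1/14)) + 1116) = sqrt((8 + 32/7) + 1116) = sqrt(88/7 + 1116) = sqrt(7900/7) = 10*sqrt(553)/7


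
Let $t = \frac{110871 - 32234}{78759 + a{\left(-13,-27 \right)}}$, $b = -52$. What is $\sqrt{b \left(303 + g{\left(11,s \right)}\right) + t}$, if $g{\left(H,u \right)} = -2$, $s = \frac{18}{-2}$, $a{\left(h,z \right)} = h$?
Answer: $\frac{i \sqrt{97050803391230}}{78746} \approx 125.1 i$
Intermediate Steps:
$s = -9$ ($s = 18 \left(- \frac{1}{2}\right) = -9$)
$t = \frac{78637}{78746}$ ($t = \frac{110871 - 32234}{78759 - 13} = \frac{78637}{78746} \approx 0.99862$)
$\sqrt{b \left(303 + g{\left(11,s \right)}\right) + t} = \sqrt{- 52 \left(303 - 2\right) + \frac{78637}{78746}} = \sqrt{\left(-52\right) 301 + \frac{78637}{78746}} = \sqrt{-15652 + \frac{78637}{78746}} = \sqrt{- \frac{1232453755}{78746}} = \frac{i \sqrt{97050803391230}}{78746}$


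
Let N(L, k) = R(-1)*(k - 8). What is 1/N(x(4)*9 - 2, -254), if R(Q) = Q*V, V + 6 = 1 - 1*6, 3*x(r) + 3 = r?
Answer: -1/2882 ≈ -0.00034698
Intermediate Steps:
x(r) = -1 + r/3
V = -11 (V = -6 + (1 - 1*6) = -6 + (1 - 6) = -6 - 5 = -11)
R(Q) = -11*Q (R(Q) = Q*(-11) = -11*Q)
N(L, k) = -88 + 11*k (N(L, k) = (-11*(-1))*(k - 8) = 11*(-8 + k) = -88 + 11*k)
1/N(x(4)*9 - 2, -254) = 1/(-88 + 11*(-254)) = 1/(-88 - 2794) = 1/(-2882) = -1/2882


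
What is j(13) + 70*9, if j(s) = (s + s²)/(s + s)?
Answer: 637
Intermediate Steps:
j(s) = (s + s²)/(2*s) (j(s) = (s + s²)/((2*s)) = (s + s²)*(1/(2*s)) = (s + s²)/(2*s))
j(13) + 70*9 = (½ + (½)*13) + 70*9 = (½ + 13/2) + 630 = 7 + 630 = 637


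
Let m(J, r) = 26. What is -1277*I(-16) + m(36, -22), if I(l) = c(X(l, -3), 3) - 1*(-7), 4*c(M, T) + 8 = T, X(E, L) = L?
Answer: -29267/4 ≈ -7316.8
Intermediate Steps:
c(M, T) = -2 + T/4
I(l) = 23/4 (I(l) = (-2 + (1/4)*3) - 1*(-7) = (-2 + 3/4) + 7 = -5/4 + 7 = 23/4)
-1277*I(-16) + m(36, -22) = -1277*23/4 + 26 = -29371/4 + 26 = -29267/4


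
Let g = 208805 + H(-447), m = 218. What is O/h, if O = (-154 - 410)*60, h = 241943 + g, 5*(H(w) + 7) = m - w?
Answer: -16920/225437 ≈ -0.075054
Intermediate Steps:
H(w) = 183/5 - w/5 (H(w) = -7 + (218 - w)/5 = -7 + (218/5 - w/5) = 183/5 - w/5)
g = 208931 (g = 208805 + (183/5 - ⅕*(-447)) = 208805 + (183/5 + 447/5) = 208805 + 126 = 208931)
h = 450874 (h = 241943 + 208931 = 450874)
O = -33840 (O = -564*60 = -33840)
O/h = -33840/450874 = -33840*1/450874 = -16920/225437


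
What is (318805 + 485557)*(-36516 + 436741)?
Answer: 321925781450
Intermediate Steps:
(318805 + 485557)*(-36516 + 436741) = 804362*400225 = 321925781450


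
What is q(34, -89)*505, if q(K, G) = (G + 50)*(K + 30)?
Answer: -1260480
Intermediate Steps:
q(K, G) = (30 + K)*(50 + G) (q(K, G) = (50 + G)*(30 + K) = (30 + K)*(50 + G))
q(34, -89)*505 = (1500 + 30*(-89) + 50*34 - 89*34)*505 = (1500 - 2670 + 1700 - 3026)*505 = -2496*505 = -1260480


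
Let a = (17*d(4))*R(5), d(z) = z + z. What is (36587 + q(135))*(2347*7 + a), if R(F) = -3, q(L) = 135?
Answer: 588323162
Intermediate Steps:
d(z) = 2*z
a = -408 (a = (17*(2*4))*(-3) = (17*8)*(-3) = 136*(-3) = -408)
(36587 + q(135))*(2347*7 + a) = (36587 + 135)*(2347*7 - 408) = 36722*(16429 - 408) = 36722*16021 = 588323162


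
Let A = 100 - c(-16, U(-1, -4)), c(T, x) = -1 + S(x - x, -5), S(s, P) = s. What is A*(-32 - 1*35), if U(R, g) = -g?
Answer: -6767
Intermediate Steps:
c(T, x) = -1 (c(T, x) = -1 + (x - x) = -1 + 0 = -1)
A = 101 (A = 100 - 1*(-1) = 100 + 1 = 101)
A*(-32 - 1*35) = 101*(-32 - 1*35) = 101*(-32 - 35) = 101*(-67) = -6767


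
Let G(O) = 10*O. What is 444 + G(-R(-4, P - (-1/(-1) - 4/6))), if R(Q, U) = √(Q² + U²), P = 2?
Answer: 1202/3 ≈ 400.67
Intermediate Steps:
444 + G(-R(-4, P - (-1/(-1) - 4/6))) = 444 + 10*(-√((-4)² + (2 - (-1/(-1) - 4/6))²)) = 444 + 10*(-√(16 + (2 - (-1*(-1) - 4*⅙))²)) = 444 + 10*(-√(16 + (2 - (1 - ⅔))²)) = 444 + 10*(-√(16 + (2 - 1*⅓)²)) = 444 + 10*(-√(16 + (2 - ⅓)²)) = 444 + 10*(-√(16 + (5/3)²)) = 444 + 10*(-√(16 + 25/9)) = 444 + 10*(-√(169/9)) = 444 + 10*(-1*13/3) = 444 + 10*(-13/3) = 444 - 130/3 = 1202/3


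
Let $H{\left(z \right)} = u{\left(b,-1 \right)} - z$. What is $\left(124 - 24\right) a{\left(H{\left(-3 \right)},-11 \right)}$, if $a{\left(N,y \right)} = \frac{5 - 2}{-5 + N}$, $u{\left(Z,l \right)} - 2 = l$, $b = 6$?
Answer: $-300$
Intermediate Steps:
$u{\left(Z,l \right)} = 2 + l$
$H{\left(z \right)} = 1 - z$ ($H{\left(z \right)} = \left(2 - 1\right) - z = 1 - z$)
$a{\left(N,y \right)} = \frac{3}{-5 + N}$
$\left(124 - 24\right) a{\left(H{\left(-3 \right)},-11 \right)} = \left(124 - 24\right) \frac{3}{-5 + \left(1 - -3\right)} = 100 \frac{3}{-5 + \left(1 + 3\right)} = 100 \frac{3}{-5 + 4} = 100 \frac{3}{-1} = 100 \cdot 3 \left(-1\right) = 100 \left(-3\right) = -300$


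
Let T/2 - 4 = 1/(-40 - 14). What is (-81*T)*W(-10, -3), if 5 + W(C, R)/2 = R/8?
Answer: 27735/4 ≈ 6933.8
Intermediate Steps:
W(C, R) = -10 + R/4 (W(C, R) = -10 + 2*(R/8) = -10 + R/4)
T = 215/27 (T = 8 + 2/(-40 - 14) = 8 + 2/(-54) = 8 + 2*(-1/54) = 8 - 1/27 = 215/27 ≈ 7.9630)
(-81*T)*W(-10, -3) = (-81*215/27)*(-10 + (1/4)*(-3)) = -645*(-10 - 3/4) = -645*(-43/4) = 27735/4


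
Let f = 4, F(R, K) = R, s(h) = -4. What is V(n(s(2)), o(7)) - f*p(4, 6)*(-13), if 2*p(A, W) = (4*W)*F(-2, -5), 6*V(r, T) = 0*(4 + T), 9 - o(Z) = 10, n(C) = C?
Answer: -1248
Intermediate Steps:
o(Z) = -1 (o(Z) = 9 - 1*10 = 9 - 10 = -1)
V(r, T) = 0 (V(r, T) = (0*(4 + T))/6 = (⅙)*0 = 0)
p(A, W) = -4*W (p(A, W) = ((4*W)*(-2))/2 = (-8*W)/2 = -4*W)
V(n(s(2)), o(7)) - f*p(4, 6)*(-13) = 0 - 4*(-4*6)*(-13) = 0 - 4*(-24)*(-13) = 0 - (-96)*(-13) = 0 - 1*1248 = 0 - 1248 = -1248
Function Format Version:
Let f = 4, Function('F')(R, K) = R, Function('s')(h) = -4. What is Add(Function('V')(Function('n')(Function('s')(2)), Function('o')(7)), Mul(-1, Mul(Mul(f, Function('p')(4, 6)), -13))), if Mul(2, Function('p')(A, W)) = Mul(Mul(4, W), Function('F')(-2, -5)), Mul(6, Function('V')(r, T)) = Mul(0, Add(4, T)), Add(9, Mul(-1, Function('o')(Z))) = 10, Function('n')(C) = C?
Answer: -1248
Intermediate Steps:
Function('o')(Z) = -1 (Function('o')(Z) = Add(9, Mul(-1, 10)) = Add(9, -10) = -1)
Function('V')(r, T) = 0 (Function('V')(r, T) = Mul(Rational(1, 6), Mul(0, Add(4, T))) = Mul(Rational(1, 6), 0) = 0)
Function('p')(A, W) = Mul(-4, W) (Function('p')(A, W) = Mul(Rational(1, 2), Mul(Mul(4, W), -2)) = Mul(Rational(1, 2), Mul(-8, W)) = Mul(-4, W))
Add(Function('V')(Function('n')(Function('s')(2)), Function('o')(7)), Mul(-1, Mul(Mul(f, Function('p')(4, 6)), -13))) = Add(0, Mul(-1, Mul(Mul(4, Mul(-4, 6)), -13))) = Add(0, Mul(-1, Mul(Mul(4, -24), -13))) = Add(0, Mul(-1, Mul(-96, -13))) = Add(0, Mul(-1, 1248)) = Add(0, -1248) = -1248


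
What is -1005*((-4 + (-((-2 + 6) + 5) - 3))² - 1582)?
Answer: 1332630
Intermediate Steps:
-1005*((-4 + (-((-2 + 6) + 5) - 3))² - 1582) = -1005*((-4 + (-(4 + 5) - 3))² - 1582) = -1005*((-4 + (-1*9 - 3))² - 1582) = -1005*((-4 + (-9 - 3))² - 1582) = -1005*((-4 - 12)² - 1582) = -1005*((-16)² - 1582) = -1005*(256 - 1582) = -1005*(-1326) = 1332630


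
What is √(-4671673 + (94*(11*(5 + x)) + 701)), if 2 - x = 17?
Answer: 4*I*√292582 ≈ 2163.6*I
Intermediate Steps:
x = -15 (x = 2 - 1*17 = 2 - 17 = -15)
√(-4671673 + (94*(11*(5 + x)) + 701)) = √(-4671673 + (94*(11*(5 - 15)) + 701)) = √(-4671673 + (94*(11*(-10)) + 701)) = √(-4671673 + (94*(-110) + 701)) = √(-4671673 + (-10340 + 701)) = √(-4671673 - 9639) = √(-4681312) = 4*I*√292582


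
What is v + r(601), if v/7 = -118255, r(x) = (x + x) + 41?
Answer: -826542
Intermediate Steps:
r(x) = 41 + 2*x (r(x) = 2*x + 41 = 41 + 2*x)
v = -827785 (v = 7*(-118255) = -827785)
v + r(601) = -827785 + (41 + 2*601) = -827785 + (41 + 1202) = -827785 + 1243 = -826542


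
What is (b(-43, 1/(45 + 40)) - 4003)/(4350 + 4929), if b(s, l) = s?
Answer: -4046/9279 ≈ -0.43604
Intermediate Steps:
(b(-43, 1/(45 + 40)) - 4003)/(4350 + 4929) = (-43 - 4003)/(4350 + 4929) = -4046/9279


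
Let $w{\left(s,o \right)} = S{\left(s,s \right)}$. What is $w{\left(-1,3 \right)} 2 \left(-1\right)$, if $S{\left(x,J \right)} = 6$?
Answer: $-12$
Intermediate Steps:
$w{\left(s,o \right)} = 6$
$w{\left(-1,3 \right)} 2 \left(-1\right) = 6 \cdot 2 \left(-1\right) = 12 \left(-1\right) = -12$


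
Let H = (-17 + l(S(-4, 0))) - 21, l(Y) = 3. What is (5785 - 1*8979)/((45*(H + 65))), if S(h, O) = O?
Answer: -1597/675 ≈ -2.3659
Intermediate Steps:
H = -35 (H = (-17 + 3) - 21 = -14 - 21 = -35)
(5785 - 1*8979)/((45*(H + 65))) = (5785 - 1*8979)/((45*(-35 + 65))) = (5785 - 8979)/((45*30)) = -3194/1350 = -3194*1/1350 = -1597/675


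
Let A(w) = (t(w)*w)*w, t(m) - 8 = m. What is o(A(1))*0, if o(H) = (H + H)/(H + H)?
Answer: 0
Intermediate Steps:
t(m) = 8 + m
A(w) = w²*(8 + w) (A(w) = ((8 + w)*w)*w = (w*(8 + w))*w = w²*(8 + w))
o(H) = 1 (o(H) = (2*H)/((2*H)) = (2*H)*(1/(2*H)) = 1)
o(A(1))*0 = 1*0 = 0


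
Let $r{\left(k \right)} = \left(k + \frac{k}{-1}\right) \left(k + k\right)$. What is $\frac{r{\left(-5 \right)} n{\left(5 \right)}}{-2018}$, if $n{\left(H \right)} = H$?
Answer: $0$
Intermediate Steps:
$r{\left(k \right)} = 0$ ($r{\left(k \right)} = \left(k + k \left(-1\right)\right) 2 k = \left(k - k\right) 2 k = 0 \cdot 2 k = 0$)
$\frac{r{\left(-5 \right)} n{\left(5 \right)}}{-2018} = \frac{0 \cdot 5}{-2018} = 0 \left(- \frac{1}{2018}\right) = 0$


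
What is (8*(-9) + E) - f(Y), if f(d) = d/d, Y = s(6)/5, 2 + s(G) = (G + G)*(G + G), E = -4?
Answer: -77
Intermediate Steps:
s(G) = -2 + 4*G² (s(G) = -2 + (G + G)*(G + G) = -2 + (2*G)*(2*G) = -2 + 4*G²)
Y = 142/5 (Y = (-2 + 4*6²)/5 = (-2 + 4*36)*(⅕) = (-2 + 144)*(⅕) = 142*(⅕) = 142/5 ≈ 28.400)
f(d) = 1
(8*(-9) + E) - f(Y) = (8*(-9) - 4) - 1*1 = (-72 - 4) - 1 = -76 - 1 = -77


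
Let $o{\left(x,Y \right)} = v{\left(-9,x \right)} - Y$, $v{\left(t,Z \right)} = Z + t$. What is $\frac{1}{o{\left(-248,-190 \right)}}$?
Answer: $- \frac{1}{67} \approx -0.014925$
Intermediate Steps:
$o{\left(x,Y \right)} = -9 + x - Y$ ($o{\left(x,Y \right)} = \left(x - 9\right) - Y = \left(-9 + x\right) - Y = -9 + x - Y$)
$\frac{1}{o{\left(-248,-190 \right)}} = \frac{1}{-9 - 248 - -190} = \frac{1}{-9 - 248 + 190} = \frac{1}{-67} = - \frac{1}{67}$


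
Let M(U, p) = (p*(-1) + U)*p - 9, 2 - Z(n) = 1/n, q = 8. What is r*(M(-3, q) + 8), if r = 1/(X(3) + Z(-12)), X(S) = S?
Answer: -1068/61 ≈ -17.508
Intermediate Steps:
Z(n) = 2 - 1/n
M(U, p) = -9 + p*(U - p) (M(U, p) = (-p + U)*p - 9 = (U - p)*p - 9 = p*(U - p) - 9 = -9 + p*(U - p))
r = 12/61 (r = 1/(3 + (2 - 1/(-12))) = 1/(3 + (2 - 1*(-1/12))) = 1/(3 + (2 + 1/12)) = 1/(3 + 25/12) = 1/(61/12) = 12/61 ≈ 0.19672)
r*(M(-3, q) + 8) = 12*((-9 - 1*8² - 3*8) + 8)/61 = 12*((-9 - 1*64 - 24) + 8)/61 = 12*((-9 - 64 - 24) + 8)/61 = 12*(-97 + 8)/61 = (12/61)*(-89) = -1068/61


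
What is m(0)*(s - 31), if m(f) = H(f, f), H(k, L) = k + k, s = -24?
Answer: 0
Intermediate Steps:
H(k, L) = 2*k
m(f) = 2*f
m(0)*(s - 31) = (2*0)*(-24 - 31) = 0*(-55) = 0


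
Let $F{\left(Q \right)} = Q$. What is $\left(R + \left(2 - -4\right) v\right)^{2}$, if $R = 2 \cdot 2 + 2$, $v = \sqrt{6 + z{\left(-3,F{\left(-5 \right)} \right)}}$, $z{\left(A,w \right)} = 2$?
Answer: $324 + 144 \sqrt{2} \approx 527.65$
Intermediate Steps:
$v = 2 \sqrt{2}$ ($v = \sqrt{6 + 2} = \sqrt{8} = 2 \sqrt{2} \approx 2.8284$)
$R = 6$ ($R = 4 + 2 = 6$)
$\left(R + \left(2 - -4\right) v\right)^{2} = \left(6 + \left(2 - -4\right) 2 \sqrt{2}\right)^{2} = \left(6 + \left(2 + 4\right) 2 \sqrt{2}\right)^{2} = \left(6 + 6 \cdot 2 \sqrt{2}\right)^{2} = \left(6 + 12 \sqrt{2}\right)^{2}$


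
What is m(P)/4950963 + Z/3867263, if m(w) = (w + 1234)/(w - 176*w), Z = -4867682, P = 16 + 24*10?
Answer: -107966716956613867/85777108588725120 ≈ -1.2587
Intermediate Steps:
P = 256 (P = 16 + 240 = 256)
m(w) = -(1234 + w)/(175*w) (m(w) = (1234 + w)/((-175*w)) = (1234 + w)*(-1/(175*w)) = -(1234 + w)/(175*w))
m(P)/4950963 + Z/3867263 = ((1/175)*(-1234 - 1*256)/256)/4950963 - 4867682/3867263 = ((1/175)*(1/256)*(-1234 - 256))*(1/4950963) - 4867682*1/3867263 = ((1/175)*(1/256)*(-1490))*(1/4950963) - 4867682/3867263 = -149/4480*1/4950963 - 4867682/3867263 = -149/22180314240 - 4867682/3867263 = -107966716956613867/85777108588725120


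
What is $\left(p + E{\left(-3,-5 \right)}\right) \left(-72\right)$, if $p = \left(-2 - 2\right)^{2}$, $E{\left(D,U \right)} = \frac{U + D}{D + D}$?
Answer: $-1248$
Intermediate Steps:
$E{\left(D,U \right)} = \frac{D + U}{2 D}$
$p = 16$ ($p = \left(-4\right)^{2} = 16$)
$\left(p + E{\left(-3,-5 \right)}\right) \left(-72\right) = \left(16 + \frac{-3 - 5}{2 \left(-3\right)}\right) \left(-72\right) = \left(16 + \frac{1}{2} \left(- \frac{1}{3}\right) \left(-8\right)\right) \left(-72\right) = \left(16 + \frac{4}{3}\right) \left(-72\right) = \frac{52}{3} \left(-72\right) = -1248$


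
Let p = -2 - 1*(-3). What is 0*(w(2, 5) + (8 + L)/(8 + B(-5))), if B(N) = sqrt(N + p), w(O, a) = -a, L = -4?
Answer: 0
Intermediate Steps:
p = 1 (p = -2 + 3 = 1)
B(N) = sqrt(1 + N) (B(N) = sqrt(N + 1) = sqrt(1 + N))
0*(w(2, 5) + (8 + L)/(8 + B(-5))) = 0*(-1*5 + (8 - 4)/(8 + sqrt(1 - 5))) = 0*(-5 + 4/(8 + sqrt(-4))) = 0*(-5 + 4/(8 + 2*I)) = 0*(-5 + 4*((8 - 2*I)/68)) = 0*(-5 + (8 - 2*I)/17) = 0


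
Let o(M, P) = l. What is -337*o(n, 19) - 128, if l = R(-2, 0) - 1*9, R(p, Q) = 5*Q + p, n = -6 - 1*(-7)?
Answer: 3579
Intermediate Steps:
n = 1 (n = -6 + 7 = 1)
R(p, Q) = p + 5*Q
l = -11 (l = (-2 + 5*0) - 1*9 = (-2 + 0) - 9 = -2 - 9 = -11)
o(M, P) = -11
-337*o(n, 19) - 128 = -337*(-11) - 128 = 3707 - 128 = 3579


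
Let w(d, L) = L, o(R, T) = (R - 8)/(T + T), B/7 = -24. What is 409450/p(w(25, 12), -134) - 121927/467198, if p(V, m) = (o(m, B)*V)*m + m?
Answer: -267950784393/532138522 ≈ -503.54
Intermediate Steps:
B = -168 (B = 7*(-24) = -168)
o(R, T) = (-8 + R)/(2*T) (o(R, T) = (-8 + R)/((2*T)) = (-8 + R)*(1/(2*T)) = (-8 + R)/(2*T))
p(V, m) = m + V*m*(1/42 - m/336) (p(V, m) = (((½)*(-8 + m)/(-168))*V)*m + m = (((½)*(-1/168)*(-8 + m))*V)*m + m = ((1/42 - m/336)*V)*m + m = (V*(1/42 - m/336))*m + m = V*m*(1/42 - m/336) + m = m + V*m*(1/42 - m/336))
409450/p(w(25, 12), -134) - 121927/467198 = 409450/(((1/336)*(-134)*(336 + 12*(8 - 1*(-134))))) - 121927/467198 = 409450/(((1/336)*(-134)*(336 + 12*(8 + 134)))) - 121927*1/467198 = 409450/(((1/336)*(-134)*(336 + 12*142))) - 121927/467198 = 409450/(((1/336)*(-134)*(336 + 1704))) - 121927/467198 = 409450/(((1/336)*(-134)*2040)) - 121927/467198 = 409450/(-5695/7) - 121927/467198 = 409450*(-7/5695) - 121927/467198 = -573230/1139 - 121927/467198 = -267950784393/532138522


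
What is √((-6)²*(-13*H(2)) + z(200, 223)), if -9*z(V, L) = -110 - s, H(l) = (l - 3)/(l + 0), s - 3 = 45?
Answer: 2*√566/3 ≈ 15.861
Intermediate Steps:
s = 48 (s = 3 + 45 = 48)
H(l) = (-3 + l)/l
z(V, L) = 158/9 (z(V, L) = -(-110 - 1*48)/9 = -(-110 - 48)/9 = -⅑*(-158) = 158/9)
√((-6)²*(-13*H(2)) + z(200, 223)) = √((-6)²*(-13*(-3 + 2)/2) + 158/9) = √(36*(-13*(-1)/2) + 158/9) = √(36*(-13*(-½)) + 158/9) = √(36*(13/2) + 158/9) = √(234 + 158/9) = √(2264/9) = 2*√566/3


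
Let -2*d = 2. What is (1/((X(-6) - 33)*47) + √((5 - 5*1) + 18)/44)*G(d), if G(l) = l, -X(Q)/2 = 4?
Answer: 1/1927 - 3*√2/44 ≈ -0.095905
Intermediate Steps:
d = -1 (d = -½*2 = -1)
X(Q) = -8 (X(Q) = -2*4 = -8)
(1/((X(-6) - 33)*47) + √((5 - 5*1) + 18)/44)*G(d) = (1/(-8 - 33*47) + √((5 - 5*1) + 18)/44)*(-1) = ((1/47)/(-41) + √((5 - 5) + 18)*(1/44))*(-1) = (-1/41*1/47 + √(0 + 18)*(1/44))*(-1) = (-1/1927 + √18*(1/44))*(-1) = (-1/1927 + (3*√2)*(1/44))*(-1) = (-1/1927 + 3*√2/44)*(-1) = 1/1927 - 3*√2/44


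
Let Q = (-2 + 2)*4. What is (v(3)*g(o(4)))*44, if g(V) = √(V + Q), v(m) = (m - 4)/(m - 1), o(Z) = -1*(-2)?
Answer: -22*√2 ≈ -31.113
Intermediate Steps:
o(Z) = 2
Q = 0 (Q = 0*4 = 0)
v(m) = (-4 + m)/(-1 + m)
g(V) = √V (g(V) = √(V + 0) = √V)
(v(3)*g(o(4)))*44 = (((-4 + 3)/(-1 + 3))*√2)*44 = ((-1/2)*√2)*44 = (((½)*(-1))*√2)*44 = -√2/2*44 = -22*√2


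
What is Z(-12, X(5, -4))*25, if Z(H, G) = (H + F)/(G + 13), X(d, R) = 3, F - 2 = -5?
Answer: -375/16 ≈ -23.438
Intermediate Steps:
F = -3 (F = 2 - 5 = -3)
Z(H, G) = (-3 + H)/(13 + G) (Z(H, G) = (H - 3)/(G + 13) = (-3 + H)/(13 + G))
Z(-12, X(5, -4))*25 = ((-3 - 12)/(13 + 3))*25 = (-15/16)*25 = ((1/16)*(-15))*25 = -15/16*25 = -375/16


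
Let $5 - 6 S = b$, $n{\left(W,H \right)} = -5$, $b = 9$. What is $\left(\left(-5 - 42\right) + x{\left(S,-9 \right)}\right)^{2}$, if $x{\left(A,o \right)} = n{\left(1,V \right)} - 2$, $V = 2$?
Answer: $2916$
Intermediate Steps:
$S = - \frac{2}{3}$ ($S = \frac{5}{6} - \frac{3}{2} = - \frac{2}{3} \approx -0.66667$)
$x{\left(A,o \right)} = -7$ ($x{\left(A,o \right)} = -5 - 2 = -7$)
$\left(\left(-5 - 42\right) + x{\left(S,-9 \right)}\right)^{2} = \left(\left(-5 - 42\right) - 7\right)^{2} = \left(-47 - 7\right)^{2} = \left(-54\right)^{2} = 2916$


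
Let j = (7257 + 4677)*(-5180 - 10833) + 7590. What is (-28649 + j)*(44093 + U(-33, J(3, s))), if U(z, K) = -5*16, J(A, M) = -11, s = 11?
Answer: -8411773406613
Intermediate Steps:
U(z, K) = -80
j = -191091552 (j = 11934*(-16013) + 7590 = -191099142 + 7590 = -191091552)
(-28649 + j)*(44093 + U(-33, J(3, s))) = (-28649 - 191091552)*(44093 - 80) = -191120201*44013 = -8411773406613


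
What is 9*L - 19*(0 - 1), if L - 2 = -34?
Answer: -269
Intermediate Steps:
L = -32 (L = 2 - 34 = -32)
9*L - 19*(0 - 1) = 9*(-32) - 19*(0 - 1) = -288 - 19*(-1) = -288 + 19 = -269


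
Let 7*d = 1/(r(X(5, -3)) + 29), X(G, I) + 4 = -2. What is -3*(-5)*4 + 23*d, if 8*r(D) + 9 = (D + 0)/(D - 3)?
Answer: 282372/4697 ≈ 60.117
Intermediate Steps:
X(G, I) = -6 (X(G, I) = -4 - 2 = -6)
r(D) = -9/8 + D/(8*(-3 + D)) (r(D) = -9/8 + ((D + 0)/(D - 3))/8 = -9/8 + (D/(-3 + D))/8 = -9/8 + D/(8*(-3 + D)))
d = 24/4697 (d = 1/(7*((27/8 - 1*(-6))/(-3 - 6) + 29)) = 1/(7*((27/8 + 6)/(-9) + 29)) = 1/(7*(-⅑*75/8 + 29)) = 1/(7*(-25/24 + 29)) = 1/(7*(671/24)) = (⅐)*(24/671) = 24/4697 ≈ 0.0051096)
-3*(-5)*4 + 23*d = -3*(-5)*4 + 23*(24/4697) = 15*4 + 552/4697 = 60 + 552/4697 = 282372/4697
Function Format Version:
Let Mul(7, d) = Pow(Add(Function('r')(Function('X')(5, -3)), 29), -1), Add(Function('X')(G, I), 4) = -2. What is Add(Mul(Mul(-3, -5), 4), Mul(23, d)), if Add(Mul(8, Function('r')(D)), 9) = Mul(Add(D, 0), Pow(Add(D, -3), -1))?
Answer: Rational(282372, 4697) ≈ 60.117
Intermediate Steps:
Function('X')(G, I) = -6 (Function('X')(G, I) = Add(-4, -2) = -6)
Function('r')(D) = Add(Rational(-9, 8), Mul(Rational(1, 8), D, Pow(Add(-3, D), -1))) (Function('r')(D) = Add(Rational(-9, 8), Mul(Rational(1, 8), Mul(Add(D, 0), Pow(Add(D, -3), -1)))) = Add(Rational(-9, 8), Mul(Rational(1, 8), Mul(D, Pow(Add(-3, D), -1)))) = Add(Rational(-9, 8), Mul(Rational(1, 8), D, Pow(Add(-3, D), -1))))
d = Rational(24, 4697) (d = Mul(Rational(1, 7), Pow(Add(Mul(Pow(Add(-3, -6), -1), Add(Rational(27, 8), Mul(-1, -6))), 29), -1)) = Mul(Rational(1, 7), Pow(Add(Mul(Pow(-9, -1), Add(Rational(27, 8), 6)), 29), -1)) = Mul(Rational(1, 7), Pow(Add(Mul(Rational(-1, 9), Rational(75, 8)), 29), -1)) = Mul(Rational(1, 7), Pow(Add(Rational(-25, 24), 29), -1)) = Mul(Rational(1, 7), Pow(Rational(671, 24), -1)) = Mul(Rational(1, 7), Rational(24, 671)) = Rational(24, 4697) ≈ 0.0051096)
Add(Mul(Mul(-3, -5), 4), Mul(23, d)) = Add(Mul(Mul(-3, -5), 4), Mul(23, Rational(24, 4697))) = Add(Mul(15, 4), Rational(552, 4697)) = Add(60, Rational(552, 4697)) = Rational(282372, 4697)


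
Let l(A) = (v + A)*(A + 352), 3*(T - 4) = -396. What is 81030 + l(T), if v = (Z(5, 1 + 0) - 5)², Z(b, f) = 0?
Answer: 57958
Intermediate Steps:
T = -128 (T = 4 + (⅓)*(-396) = 4 - 132 = -128)
v = 25 (v = (0 - 5)² = (-5)² = 25)
l(A) = (25 + A)*(352 + A) (l(A) = (25 + A)*(A + 352) = (25 + A)*(352 + A))
81030 + l(T) = 81030 + (8800 + (-128)² + 377*(-128)) = 81030 + (8800 + 16384 - 48256) = 81030 - 23072 = 57958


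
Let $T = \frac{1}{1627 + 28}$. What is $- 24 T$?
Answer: $- \frac{24}{1655} \approx -0.014502$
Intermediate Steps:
$T = \frac{1}{1655} \approx 0.00060423$
$- 24 T = \left(-24\right) \frac{1}{1655} = - \frac{24}{1655}$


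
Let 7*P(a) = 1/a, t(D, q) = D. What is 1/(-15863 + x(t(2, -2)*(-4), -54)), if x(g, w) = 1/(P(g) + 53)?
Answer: -2967/47065465 ≈ -6.3040e-5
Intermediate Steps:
P(a) = 1/(7*a) (P(a) = (1/a)/7 = 1/(7*a))
x(g, w) = 1/(53 + 1/(7*g)) (x(g, w) = 1/(1/(7*g) + 53) = 1/(53 + 1/(7*g)))
1/(-15863 + x(t(2, -2)*(-4), -54)) = 1/(-15863 + 7*(2*(-4))/(1 + 371*(2*(-4)))) = 1/(-15863 + 7*(-8)/(1 + 371*(-8))) = 1/(-15863 + 7*(-8)/(1 - 2968)) = 1/(-15863 + 7*(-8)/(-2967)) = 1/(-15863 + 7*(-8)*(-1/2967)) = 1/(-15863 + 56/2967) = 1/(-47065465/2967) = -2967/47065465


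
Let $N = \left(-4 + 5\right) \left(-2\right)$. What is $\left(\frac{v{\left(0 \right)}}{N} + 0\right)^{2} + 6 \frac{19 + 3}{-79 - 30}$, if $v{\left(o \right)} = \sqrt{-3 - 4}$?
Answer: $- \frac{1291}{436} \approx -2.961$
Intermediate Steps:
$v{\left(o \right)} = i \sqrt{7}$ ($v{\left(o \right)} = \sqrt{-7} = i \sqrt{7}$)
$N = -2$ ($N = 1 \left(-2\right) = -2$)
$\left(\frac{v{\left(0 \right)}}{N} + 0\right)^{2} + 6 \frac{19 + 3}{-79 - 30} = \left(\frac{i \sqrt{7}}{-2} + 0\right)^{2} + 6 \frac{19 + 3}{-79 - 30} = \left(i \sqrt{7} \left(- \frac{1}{2}\right) + 0\right)^{2} + 6 \frac{22}{-109} = \left(- \frac{i \sqrt{7}}{2} + 0\right)^{2} + 6 \cdot 22 \left(- \frac{1}{109}\right) = \left(- \frac{i \sqrt{7}}{2}\right)^{2} + 6 \left(- \frac{22}{109}\right) = - \frac{7}{4} - \frac{132}{109} = - \frac{1291}{436}$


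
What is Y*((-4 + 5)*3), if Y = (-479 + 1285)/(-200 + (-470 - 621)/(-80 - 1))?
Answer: -195858/15109 ≈ -12.963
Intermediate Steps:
Y = -65286/15109 (Y = 806/(-200 - 1091/(-81)) = 806/(-200 - 1091*(-1/81)) = 806/(-200 + 1091/81) = 806/(-15109/81) = 806*(-81/15109) = -65286/15109 ≈ -4.3210)
Y*((-4 + 5)*3) = -65286*(-4 + 5)*3/15109 = -65286*3/15109 = -65286/15109*3 = -195858/15109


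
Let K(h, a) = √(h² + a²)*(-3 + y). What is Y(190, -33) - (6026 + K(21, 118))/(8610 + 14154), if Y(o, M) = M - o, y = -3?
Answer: -2541199/11382 + 13*√85/3794 ≈ -223.23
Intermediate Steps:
K(h, a) = -6*√(a² + h²) (K(h, a) = √(h² + a²)*(-3 - 3) = √(a² + h²)*(-6) = -6*√(a² + h²))
Y(190, -33) - (6026 + K(21, 118))/(8610 + 14154) = (-33 - 1*190) - (6026 - 6*√(118² + 21²))/(8610 + 14154) = (-33 - 190) - (6026 - 6*√(13924 + 441))/22764 = -223 - (6026 - 78*√85)/22764 = -223 - (3013/11382 - 13*√85/3794) = -223 + (-3013/11382 + 13*√85/3794) = -2541199/11382 + 13*√85/3794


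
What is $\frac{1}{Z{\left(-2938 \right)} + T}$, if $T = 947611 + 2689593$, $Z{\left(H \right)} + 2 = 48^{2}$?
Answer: $\frac{1}{3639506} \approx 2.7476 \cdot 10^{-7}$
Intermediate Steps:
$Z{\left(H \right)} = 2302$ ($Z{\left(H \right)} = -2 + 48^{2} = -2 + 2304 = 2302$)
$T = 3637204$
$\frac{1}{Z{\left(-2938 \right)} + T} = \frac{1}{2302 + 3637204} = \frac{1}{3639506}$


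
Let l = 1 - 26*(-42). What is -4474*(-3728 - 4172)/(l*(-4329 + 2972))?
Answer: -35344600/1483201 ≈ -23.830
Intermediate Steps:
l = 1093 (l = 1 + 1092 = 1093)
-4474*(-3728 - 4172)/(l*(-4329 + 2972)) = -4474*(-3728 - 4172)/(1093*(-4329 + 2972)) = -4474/(1093/((-7900/(-1357)))) = -4474/(1093/((-7900*(-1/1357)))) = -4474/(1093/(7900/1357)) = -4474/(1093*(1357/7900)) = -4474/1483201/7900 = -4474*7900/1483201 = -35344600/1483201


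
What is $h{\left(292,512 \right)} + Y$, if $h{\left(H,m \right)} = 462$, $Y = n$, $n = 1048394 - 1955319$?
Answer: $-906463$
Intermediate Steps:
$n = -906925$
$Y = -906925$
$h{\left(292,512 \right)} + Y = 462 - 906925 = -906463$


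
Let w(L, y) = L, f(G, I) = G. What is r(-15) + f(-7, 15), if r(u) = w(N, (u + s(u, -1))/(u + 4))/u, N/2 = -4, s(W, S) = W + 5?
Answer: -97/15 ≈ -6.4667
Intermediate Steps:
s(W, S) = 5 + W
N = -8 (N = 2*(-4) = -8)
r(u) = -8/u
r(-15) + f(-7, 15) = -8/(-15) - 7 = -8*(-1/15) - 7 = 8/15 - 7 = -97/15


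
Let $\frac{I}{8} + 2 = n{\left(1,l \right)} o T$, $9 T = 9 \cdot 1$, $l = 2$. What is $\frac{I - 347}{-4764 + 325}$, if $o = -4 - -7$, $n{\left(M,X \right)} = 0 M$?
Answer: $\frac{363}{4439} \approx 0.081775$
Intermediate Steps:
$n{\left(M,X \right)} = 0$
$T = 1$ ($T = \frac{9 \cdot 1}{9} = \frac{1}{9} \cdot 9 = 1$)
$o = 3$ ($o = -4 + 7 = 3$)
$I = -16$ ($I = -16 + 8 \cdot 0 \cdot 3 \cdot 1 = -16 + 8 \cdot 0 \cdot 1 = -16 + 8 \cdot 0 = -16 + 0 = -16$)
$\frac{I - 347}{-4764 + 325} = \frac{-16 - 347}{-4764 + 325} = - \frac{363}{-4439} = \left(-363\right) \left(- \frac{1}{4439}\right) = \frac{363}{4439}$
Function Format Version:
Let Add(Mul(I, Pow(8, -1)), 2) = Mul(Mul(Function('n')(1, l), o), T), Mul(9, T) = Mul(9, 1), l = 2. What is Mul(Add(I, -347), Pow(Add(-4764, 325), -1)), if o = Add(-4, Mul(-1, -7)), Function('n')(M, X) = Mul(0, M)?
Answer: Rational(363, 4439) ≈ 0.081775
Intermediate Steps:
Function('n')(M, X) = 0
T = 1 (T = Mul(Rational(1, 9), Mul(9, 1)) = Mul(Rational(1, 9), 9) = 1)
o = 3 (o = Add(-4, 7) = 3)
I = -16 (I = Add(-16, Mul(8, Mul(Mul(0, 3), 1))) = Add(-16, Mul(8, Mul(0, 1))) = Add(-16, Mul(8, 0)) = Add(-16, 0) = -16)
Mul(Add(I, -347), Pow(Add(-4764, 325), -1)) = Mul(Add(-16, -347), Pow(Add(-4764, 325), -1)) = Mul(-363, Pow(-4439, -1)) = Mul(-363, Rational(-1, 4439)) = Rational(363, 4439)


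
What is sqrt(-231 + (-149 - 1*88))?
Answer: 6*I*sqrt(13) ≈ 21.633*I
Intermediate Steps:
sqrt(-231 + (-149 - 1*88)) = sqrt(-231 + (-149 - 88)) = sqrt(-231 - 237) = sqrt(-468) = 6*I*sqrt(13)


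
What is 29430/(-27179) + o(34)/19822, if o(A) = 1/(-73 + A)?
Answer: -22751124119/21010943382 ≈ -1.0828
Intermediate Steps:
29430/(-27179) + o(34)/19822 = 29430/(-27179) + 1/((-73 + 34)*19822) = 29430*(-1/27179) + (1/19822)/(-39) = -29430/27179 - 1/39*1/19822 = -29430/27179 - 1/773058 = -22751124119/21010943382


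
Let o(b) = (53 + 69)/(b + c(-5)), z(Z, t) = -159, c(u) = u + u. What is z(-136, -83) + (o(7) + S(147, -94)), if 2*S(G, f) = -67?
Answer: -1399/6 ≈ -233.17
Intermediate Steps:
c(u) = 2*u
S(G, f) = -67/2 (S(G, f) = (½)*(-67) = -67/2)
o(b) = 122/(-10 + b) (o(b) = (53 + 69)/(b + 2*(-5)) = 122/(b - 10) = 122/(-10 + b))
z(-136, -83) + (o(7) + S(147, -94)) = -159 + (122/(-10 + 7) - 67/2) = -159 + (122/(-3) - 67/2) = -159 + (122*(-⅓) - 67/2) = -159 + (-122/3 - 67/2) = -159 - 445/6 = -1399/6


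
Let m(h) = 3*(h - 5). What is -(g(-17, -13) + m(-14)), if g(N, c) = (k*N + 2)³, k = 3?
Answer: 117706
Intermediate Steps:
m(h) = -15 + 3*h (m(h) = 3*(-5 + h) = -15 + 3*h)
g(N, c) = (2 + 3*N)³ (g(N, c) = (3*N + 2)³ = (2 + 3*N)³)
-(g(-17, -13) + m(-14)) = -((2 + 3*(-17))³ + (-15 + 3*(-14))) = -((2 - 51)³ + (-15 - 42)) = -((-49)³ - 57) = -(-117649 - 57) = -1*(-117706) = 117706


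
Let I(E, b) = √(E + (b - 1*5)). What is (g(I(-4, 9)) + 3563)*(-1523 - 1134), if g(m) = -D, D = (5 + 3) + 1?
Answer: -9442978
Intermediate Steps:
D = 9 (D = 8 + 1 = 9)
I(E, b) = √(-5 + E + b) (I(E, b) = √(E + (b - 5)) = √(E + (-5 + b)) = √(-5 + E + b))
g(m) = -9 (g(m) = -1*9 = -9)
(g(I(-4, 9)) + 3563)*(-1523 - 1134) = (-9 + 3563)*(-1523 - 1134) = 3554*(-2657) = -9442978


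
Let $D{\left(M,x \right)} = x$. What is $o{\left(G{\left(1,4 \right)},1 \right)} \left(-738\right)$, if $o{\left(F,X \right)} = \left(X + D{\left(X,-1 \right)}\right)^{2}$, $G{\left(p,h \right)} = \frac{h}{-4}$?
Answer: $0$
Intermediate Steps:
$G{\left(p,h \right)} = - \frac{h}{4}$ ($G{\left(p,h \right)} = h \left(- \frac{1}{4}\right) = - \frac{h}{4}$)
$o{\left(F,X \right)} = \left(-1 + X\right)^{2}$ ($o{\left(F,X \right)} = \left(X - 1\right)^{2} = \left(-1 + X\right)^{2}$)
$o{\left(G{\left(1,4 \right)},1 \right)} \left(-738\right) = \left(-1 + 1\right)^{2} \left(-738\right) = 0^{2} \left(-738\right) = 0 \left(-738\right) = 0$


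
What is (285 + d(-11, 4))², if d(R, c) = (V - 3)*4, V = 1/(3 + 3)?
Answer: 674041/9 ≈ 74894.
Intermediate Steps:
V = ⅙ (V = 1/6 = ⅙ ≈ 0.16667)
d(R, c) = -34/3 (d(R, c) = (⅙ - 3)*4 = -17/6*4 = -34/3)
(285 + d(-11, 4))² = (285 - 34/3)² = (821/3)² = 674041/9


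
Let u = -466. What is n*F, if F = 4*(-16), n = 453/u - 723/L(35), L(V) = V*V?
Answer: 28538976/285425 ≈ 99.988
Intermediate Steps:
L(V) = V²
n = -891843/570850 (n = 453/(-466) - 723/(35²) = 453*(-1/466) - 723/1225 = -453/466 - 723*1/1225 = -453/466 - 723/1225 = -891843/570850 ≈ -1.5623)
F = -64
n*F = -891843/570850*(-64) = 28538976/285425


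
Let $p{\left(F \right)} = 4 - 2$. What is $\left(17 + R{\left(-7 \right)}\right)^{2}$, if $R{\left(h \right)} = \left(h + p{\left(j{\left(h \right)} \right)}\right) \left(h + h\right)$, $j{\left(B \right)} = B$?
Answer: $7569$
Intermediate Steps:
$p{\left(F \right)} = 2$ ($p{\left(F \right)} = 4 - 2 = 2$)
$R{\left(h \right)} = 2 h \left(2 + h\right)$ ($R{\left(h \right)} = \left(h + 2\right) \left(h + h\right) = \left(2 + h\right) 2 h = 2 h \left(2 + h\right)$)
$\left(17 + R{\left(-7 \right)}\right)^{2} = \left(17 + 2 \left(-7\right) \left(2 - 7\right)\right)^{2} = \left(17 + 2 \left(-7\right) \left(-5\right)\right)^{2} = \left(17 + 70\right)^{2} = 87^{2} = 7569$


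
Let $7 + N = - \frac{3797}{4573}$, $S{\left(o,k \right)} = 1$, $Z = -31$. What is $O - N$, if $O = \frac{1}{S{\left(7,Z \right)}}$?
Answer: $\frac{40381}{4573} \approx 8.8303$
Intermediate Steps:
$O = 1$ ($O = 1^{-1} = 1$)
$N = - \frac{35808}{4573}$ ($N = -7 - \frac{3797}{4573} = - \frac{35808}{4573} \approx -7.8303$)
$O - N = 1 - - \frac{35808}{4573} = 1 + \frac{35808}{4573} = \frac{40381}{4573}$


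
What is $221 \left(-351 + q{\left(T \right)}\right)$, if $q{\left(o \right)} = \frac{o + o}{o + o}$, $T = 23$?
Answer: $-77350$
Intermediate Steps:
$q{\left(o \right)} = 1$ ($q{\left(o \right)} = \frac{2 o}{2 o} = 2 o \frac{1}{2 o} = 1$)
$221 \left(-351 + q{\left(T \right)}\right) = 221 \left(-351 + 1\right) = 221 \left(-350\right) = -77350$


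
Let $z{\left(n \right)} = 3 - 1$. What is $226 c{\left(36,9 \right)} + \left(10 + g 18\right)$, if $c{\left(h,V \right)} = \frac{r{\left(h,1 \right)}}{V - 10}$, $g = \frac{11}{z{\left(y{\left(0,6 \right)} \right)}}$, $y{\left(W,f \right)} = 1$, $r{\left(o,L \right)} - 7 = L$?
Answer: $-1699$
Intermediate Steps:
$r{\left(o,L \right)} = 7 + L$
$z{\left(n \right)} = 2$ ($z{\left(n \right)} = 3 - 1 = 2$)
$g = \frac{11}{2} \approx 5.5$
$c{\left(h,V \right)} = \frac{8}{-10 + V}$ ($c{\left(h,V \right)} = \frac{7 + 1}{V - 10} = \frac{8}{-10 + V}$)
$226 c{\left(36,9 \right)} + \left(10 + g 18\right) = 226 \frac{8}{-10 + 9} + \left(10 + \frac{11}{2} \cdot 18\right) = 226 \frac{8}{-1} + \left(10 + 99\right) = 226 \cdot 8 \left(-1\right) + 109 = 226 \left(-8\right) + 109 = -1808 + 109 = -1699$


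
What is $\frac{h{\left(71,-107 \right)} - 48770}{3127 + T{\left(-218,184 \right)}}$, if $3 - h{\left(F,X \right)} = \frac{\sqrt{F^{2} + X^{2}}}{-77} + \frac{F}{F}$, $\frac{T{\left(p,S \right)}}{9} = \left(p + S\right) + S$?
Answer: $- \frac{48768}{4477} + \frac{\sqrt{16490}}{344729} \approx -10.893$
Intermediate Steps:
$T{\left(p,S \right)} = 9 p + 18 S$ ($T{\left(p,S \right)} = 9 \left(\left(p + S\right) + S\right) = 9 \left(\left(S + p\right) + S\right) = 9 \left(p + 2 S\right) = 9 p + 18 S$)
$h{\left(F,X \right)} = 2 + \frac{\sqrt{F^{2} + X^{2}}}{77}$ ($h{\left(F,X \right)} = 3 - \left(\frac{\sqrt{F^{2} + X^{2}}}{-77} + \frac{F}{F}\right) = 3 - \left(\sqrt{F^{2} + X^{2}} \left(- \frac{1}{77}\right) + 1\right) = 3 - \left(- \frac{\sqrt{F^{2} + X^{2}}}{77} + 1\right) = 3 - \left(1 - \frac{\sqrt{F^{2} + X^{2}}}{77}\right) = 3 + \left(-1 + \frac{\sqrt{F^{2} + X^{2}}}{77}\right) = 2 + \frac{\sqrt{F^{2} + X^{2}}}{77}$)
$\frac{h{\left(71,-107 \right)} - 48770}{3127 + T{\left(-218,184 \right)}} = \frac{\left(2 + \frac{\sqrt{71^{2} + \left(-107\right)^{2}}}{77}\right) - 48770}{3127 + \left(9 \left(-218\right) + 18 \cdot 184\right)} = \frac{\left(2 + \frac{\sqrt{5041 + 11449}}{77}\right) - 48770}{3127 + \left(-1962 + 3312\right)} = \frac{\left(2 + \frac{\sqrt{16490}}{77}\right) - 48770}{3127 + 1350} = \frac{-48768 + \frac{\sqrt{16490}}{77}}{4477} = \left(-48768 + \frac{\sqrt{16490}}{77}\right) \frac{1}{4477} = - \frac{48768}{4477} + \frac{\sqrt{16490}}{344729}$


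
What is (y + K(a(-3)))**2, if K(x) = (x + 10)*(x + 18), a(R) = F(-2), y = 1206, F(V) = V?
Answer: 1779556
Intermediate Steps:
a(R) = -2
K(x) = (10 + x)*(18 + x)
(y + K(a(-3)))**2 = (1206 + (180 + (-2)**2 + 28*(-2)))**2 = (1206 + (180 + 4 - 56))**2 = (1206 + 128)**2 = 1334**2 = 1779556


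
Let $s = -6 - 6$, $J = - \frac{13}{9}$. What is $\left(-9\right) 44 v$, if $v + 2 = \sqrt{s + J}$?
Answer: $792 - 1452 i \approx 792.0 - 1452.0 i$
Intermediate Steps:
$J = - \frac{13}{9}$ ($J = \left(-13\right) \frac{1}{9} = - \frac{13}{9} \approx -1.4444$)
$s = -12$ ($s = -6 - 6 = -12$)
$v = -2 + \frac{11 i}{3}$ ($v = -2 + \sqrt{-12 - \frac{13}{9}} = -2 + \sqrt{- \frac{121}{9}} = -2 + \frac{11 i}{3} \approx -2.0 + 3.6667 i$)
$\left(-9\right) 44 v = \left(-9\right) 44 \left(-2 + \frac{11 i}{3}\right) = - 396 \left(-2 + \frac{11 i}{3}\right) = 792 - 1452 i$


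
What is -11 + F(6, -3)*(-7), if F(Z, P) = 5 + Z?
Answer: -88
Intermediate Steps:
-11 + F(6, -3)*(-7) = -11 + (5 + 6)*(-7) = -11 + 11*(-7) = -11 - 77 = -88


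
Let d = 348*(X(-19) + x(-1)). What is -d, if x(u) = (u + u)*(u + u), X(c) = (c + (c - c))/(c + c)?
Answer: -1566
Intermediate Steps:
X(c) = ½ (X(c) = (c + 0)/((2*c)) = c*(1/(2*c)) = ½)
x(u) = 4*u² (x(u) = (2*u)*(2*u) = 4*u²)
d = 1566 (d = 348*(½ + 4*(-1)²) = 348*(½ + 4*1) = 348*(½ + 4) = 348*(9/2) = 1566)
-d = -1*1566 = -1566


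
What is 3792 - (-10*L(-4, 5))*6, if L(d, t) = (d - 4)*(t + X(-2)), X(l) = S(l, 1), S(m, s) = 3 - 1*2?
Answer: 912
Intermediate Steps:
S(m, s) = 1 (S(m, s) = 3 - 2 = 1)
X(l) = 1
L(d, t) = (1 + t)*(-4 + d) (L(d, t) = (d - 4)*(t + 1) = (-4 + d)*(1 + t) = (1 + t)*(-4 + d))
3792 - (-10*L(-4, 5))*6 = 3792 - (-10*(-4 - 4 - 4*5 - 4*5))*6 = 3792 - (-10*(-4 - 4 - 20 - 20))*6 = 3792 - (-10*(-48))*6 = 3792 - 480*6 = 3792 - 1*2880 = 3792 - 2880 = 912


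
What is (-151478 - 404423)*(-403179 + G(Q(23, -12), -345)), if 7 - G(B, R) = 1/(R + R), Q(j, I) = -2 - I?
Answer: 154645364844779/690 ≈ 2.2412e+11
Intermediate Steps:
G(B, R) = 7 - 1/(2*R) (G(B, R) = 7 - 1/(R + R) = 7 - 1/(2*R))
(-151478 - 404423)*(-403179 + G(Q(23, -12), -345)) = (-151478 - 404423)*(-403179 + (7 - ½/(-345))) = -555901*(-403179 + (7 - ½*(-1/345))) = -555901*(-403179 + (7 + 1/690)) = -555901*(-403179 + 4831/690) = -555901*(-278188679/690) = 154645364844779/690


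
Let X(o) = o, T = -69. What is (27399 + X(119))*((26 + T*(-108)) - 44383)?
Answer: -1015551790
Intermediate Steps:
(27399 + X(119))*((26 + T*(-108)) - 44383) = (27399 + 119)*((26 - 69*(-108)) - 44383) = 27518*((26 + 7452) - 44383) = 27518*(7478 - 44383) = 27518*(-36905) = -1015551790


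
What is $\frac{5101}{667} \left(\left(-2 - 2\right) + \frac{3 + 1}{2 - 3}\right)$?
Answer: $- \frac{40808}{667} \approx -61.181$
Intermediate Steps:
$\frac{5101}{667} \left(\left(-2 - 2\right) + \frac{3 + 1}{2 - 3}\right) = 5101 \cdot \frac{1}{667} \left(-4 + \frac{4}{-1}\right) = \frac{5101 \left(-4 + 4 \left(-1\right)\right)}{667} = \frac{5101 \left(-4 - 4\right)}{667} = \frac{5101}{667} \left(-8\right) = - \frac{40808}{667}$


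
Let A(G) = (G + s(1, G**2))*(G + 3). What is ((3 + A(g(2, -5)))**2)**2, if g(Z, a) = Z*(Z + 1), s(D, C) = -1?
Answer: 5308416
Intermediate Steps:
g(Z, a) = Z*(1 + Z)
A(G) = (-1 + G)*(3 + G) (A(G) = (G - 1)*(G + 3) = (-1 + G)*(3 + G))
((3 + A(g(2, -5)))**2)**2 = ((3 + (-3 + (2*(1 + 2))**2 + 2*(2*(1 + 2))))**2)**2 = ((3 + (-3 + (2*3)**2 + 2*(2*3)))**2)**2 = ((3 + (-3 + 6**2 + 2*6))**2)**2 = ((3 + (-3 + 36 + 12))**2)**2 = ((3 + 45)**2)**2 = (48**2)**2 = 2304**2 = 5308416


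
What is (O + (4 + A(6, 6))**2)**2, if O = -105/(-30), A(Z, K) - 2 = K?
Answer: 87025/4 ≈ 21756.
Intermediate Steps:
A(Z, K) = 2 + K
O = 7/2 (O = -105*(-1/30) = 7/2 ≈ 3.5000)
(O + (4 + A(6, 6))**2)**2 = (7/2 + (4 + (2 + 6))**2)**2 = (7/2 + (4 + 8)**2)**2 = (7/2 + 12**2)**2 = (7/2 + 144)**2 = (295/2)**2 = 87025/4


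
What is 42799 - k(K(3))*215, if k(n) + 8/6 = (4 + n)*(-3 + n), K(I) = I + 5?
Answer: 90557/3 ≈ 30186.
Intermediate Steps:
K(I) = 5 + I
k(n) = -4/3 + (-3 + n)*(4 + n) (k(n) = -4/3 + (4 + n)*(-3 + n) = -4/3 + (-3 + n)*(4 + n))
42799 - k(K(3))*215 = 42799 - (-40/3 + (5 + 3) + (5 + 3)²)*215 = 42799 - (-40/3 + 8 + 8²)*215 = 42799 - (-40/3 + 8 + 64)*215 = 42799 - 176*215/3 = 42799 - 1*37840/3 = 42799 - 37840/3 = 90557/3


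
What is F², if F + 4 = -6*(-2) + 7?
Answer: 225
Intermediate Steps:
F = 15 (F = -4 + (-6*(-2) + 7) = -4 + (12 + 7) = -4 + 19 = 15)
F² = 15² = 225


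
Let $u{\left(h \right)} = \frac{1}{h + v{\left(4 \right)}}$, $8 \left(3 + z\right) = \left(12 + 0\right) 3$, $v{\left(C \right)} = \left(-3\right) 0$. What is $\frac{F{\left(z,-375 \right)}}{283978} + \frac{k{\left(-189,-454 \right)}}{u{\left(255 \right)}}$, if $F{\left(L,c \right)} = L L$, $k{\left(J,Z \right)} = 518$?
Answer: $\frac{150042616089}{1135912} \approx 1.3209 \cdot 10^{5}$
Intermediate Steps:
$v{\left(C \right)} = 0$
$z = \frac{3}{2}$ ($z = -3 + \frac{\left(12 + 0\right) 3}{8} = -3 + \frac{12 \cdot 3}{8} = -3 + \frac{1}{8} \cdot 36 = -3 + \frac{9}{2} = \frac{3}{2} \approx 1.5$)
$F{\left(L,c \right)} = L^{2}$
$u{\left(h \right)} = \frac{1}{h}$ ($u{\left(h \right)} = \frac{1}{h + 0} = \frac{1}{h}$)
$\frac{F{\left(z,-375 \right)}}{283978} + \frac{k{\left(-189,-454 \right)}}{u{\left(255 \right)}} = \frac{\left(\frac{3}{2}\right)^{2}}{283978} + \frac{518}{\frac{1}{255}} = \frac{9}{4} \cdot \frac{1}{283978} + 518 \frac{1}{\frac{1}{255}} = \frac{9}{1135912} + 518 \cdot 255 = \frac{9}{1135912} + 132090 = \frac{150042616089}{1135912}$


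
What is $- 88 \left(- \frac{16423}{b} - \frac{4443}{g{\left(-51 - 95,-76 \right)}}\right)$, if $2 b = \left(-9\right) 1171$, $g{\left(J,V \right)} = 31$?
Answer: $\frac{4030976488}{326709} \approx 12338.0$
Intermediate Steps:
$b = - \frac{10539}{2}$ ($b = \frac{\left(-9\right) 1171}{2} = \frac{1}{2} \left(-10539\right) = - \frac{10539}{2} \approx -5269.5$)
$- 88 \left(- \frac{16423}{b} - \frac{4443}{g{\left(-51 - 95,-76 \right)}}\right) = - 88 \left(- \frac{16423}{- \frac{10539}{2}} - \frac{4443}{31}\right) = - 88 \left(\left(-16423\right) \left(- \frac{2}{10539}\right) - \frac{4443}{31}\right) = - 88 \left(\frac{32846}{10539} - \frac{4443}{31}\right) = \left(-88\right) \left(- \frac{45806551}{326709}\right) = \frac{4030976488}{326709}$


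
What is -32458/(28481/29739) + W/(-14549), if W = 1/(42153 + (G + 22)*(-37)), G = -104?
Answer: -634592258603368787/18724140307903 ≈ -33892.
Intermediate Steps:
W = 1/45187 (W = 1/(42153 + (-104 + 22)*(-37)) = 1/(42153 - 82*(-37)) = 1/(42153 + 3034) = 1/45187 ≈ 2.2130e-5)
-32458/(28481/29739) + W/(-14549) = -32458/(28481/29739) + (1/45187)/(-14549) = -32458/(28481*(1/29739)) + (1/45187)*(-1/14549) = -32458/28481/29739 - 1/657425663 = -32458*29739/28481 - 1/657425663 = -965268462/28481 - 1/657425663 = -634592258603368787/18724140307903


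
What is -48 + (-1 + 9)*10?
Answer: 32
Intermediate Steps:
-48 + (-1 + 9)*10 = -48 + 8*10 = -48 + 80 = 32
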